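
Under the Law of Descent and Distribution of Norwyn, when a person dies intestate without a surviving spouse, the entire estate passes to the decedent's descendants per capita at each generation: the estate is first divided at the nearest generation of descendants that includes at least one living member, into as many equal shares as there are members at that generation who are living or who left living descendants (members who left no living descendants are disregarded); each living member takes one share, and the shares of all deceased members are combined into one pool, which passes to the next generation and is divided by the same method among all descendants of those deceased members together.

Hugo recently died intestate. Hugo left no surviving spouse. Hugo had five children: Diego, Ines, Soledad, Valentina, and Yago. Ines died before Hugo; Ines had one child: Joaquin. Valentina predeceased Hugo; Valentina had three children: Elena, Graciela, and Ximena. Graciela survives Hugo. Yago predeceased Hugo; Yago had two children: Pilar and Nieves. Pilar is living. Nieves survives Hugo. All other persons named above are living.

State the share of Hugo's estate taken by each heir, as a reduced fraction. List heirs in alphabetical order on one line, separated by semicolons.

There is no surviving spouse, so the entire estate passes to Hugo's descendants per capita at each generation.
At generation 1 (Diego, Ines, Soledad, Valentina, Yago) there are 5 shares of (1)/5 = 1/5 each.
Living: Diego and Soledad — each takes 1/5.
Deceased: Ines, Valentina, and Yago. Their combined 3/5 is pooled and carried to generation 2.
At generation 2 (Joaquin, Elena, Graciela, Ximena, Pilar, Nieves) there are 6 shares of (3/5)/6 = 1/10 each.
Living: Joaquin, Elena, Graciela, Ximena, Pilar, and Nieves — each takes 1/10.

Diego 1/5; Elena 1/10; Graciela 1/10; Joaquin 1/10; Nieves 1/10; Pilar 1/10; Soledad 1/5; Ximena 1/10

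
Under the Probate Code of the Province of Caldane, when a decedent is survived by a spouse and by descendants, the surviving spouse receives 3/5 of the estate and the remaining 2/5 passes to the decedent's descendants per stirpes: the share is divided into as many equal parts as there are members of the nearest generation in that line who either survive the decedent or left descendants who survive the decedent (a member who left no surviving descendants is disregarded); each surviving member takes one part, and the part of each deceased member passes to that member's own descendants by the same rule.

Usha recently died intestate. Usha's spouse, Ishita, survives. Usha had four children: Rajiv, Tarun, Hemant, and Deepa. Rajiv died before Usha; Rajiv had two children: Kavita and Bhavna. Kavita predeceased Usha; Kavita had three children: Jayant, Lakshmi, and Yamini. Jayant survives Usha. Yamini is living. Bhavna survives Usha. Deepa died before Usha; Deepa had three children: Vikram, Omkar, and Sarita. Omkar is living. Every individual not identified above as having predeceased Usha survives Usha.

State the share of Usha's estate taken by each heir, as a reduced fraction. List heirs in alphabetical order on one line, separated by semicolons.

Ishita, as surviving spouse, takes 3/5.
The remaining 2/5 passes to Usha's descendants per stirpes.
The 2/5 is divided into 4 equal shares of 1/10 among Rajiv, Tarun, Hemant, Deepa.
Rajiv predeceased; the 1/10 allotted to Rajiv's branch passes to Rajiv's issue by representation.
The 1/10 is divided into 2 equal shares of 1/20 among Kavita, Bhavna.
Kavita predeceased; the 1/20 allotted to Kavita's branch passes to Kavita's issue by representation.
The 1/20 is divided into 3 equal shares of 1/60 among Jayant, Lakshmi, Yamini.
Jayant is living and takes 1/60.
Lakshmi is living and takes 1/60.
Yamini is living and takes 1/60.
Bhavna is living and takes 1/20.
Tarun is living and takes 1/10.
Hemant is living and takes 1/10.
Deepa predeceased; the 1/10 allotted to Deepa's branch passes to Deepa's issue by representation.
The 1/10 is divided into 3 equal shares of 1/30 among Vikram, Omkar, Sarita.
Vikram is living and takes 1/30.
Omkar is living and takes 1/30.
Sarita is living and takes 1/30.

Bhavna 1/20; Hemant 1/10; Ishita 3/5; Jayant 1/60; Lakshmi 1/60; Omkar 1/30; Sarita 1/30; Tarun 1/10; Vikram 1/30; Yamini 1/60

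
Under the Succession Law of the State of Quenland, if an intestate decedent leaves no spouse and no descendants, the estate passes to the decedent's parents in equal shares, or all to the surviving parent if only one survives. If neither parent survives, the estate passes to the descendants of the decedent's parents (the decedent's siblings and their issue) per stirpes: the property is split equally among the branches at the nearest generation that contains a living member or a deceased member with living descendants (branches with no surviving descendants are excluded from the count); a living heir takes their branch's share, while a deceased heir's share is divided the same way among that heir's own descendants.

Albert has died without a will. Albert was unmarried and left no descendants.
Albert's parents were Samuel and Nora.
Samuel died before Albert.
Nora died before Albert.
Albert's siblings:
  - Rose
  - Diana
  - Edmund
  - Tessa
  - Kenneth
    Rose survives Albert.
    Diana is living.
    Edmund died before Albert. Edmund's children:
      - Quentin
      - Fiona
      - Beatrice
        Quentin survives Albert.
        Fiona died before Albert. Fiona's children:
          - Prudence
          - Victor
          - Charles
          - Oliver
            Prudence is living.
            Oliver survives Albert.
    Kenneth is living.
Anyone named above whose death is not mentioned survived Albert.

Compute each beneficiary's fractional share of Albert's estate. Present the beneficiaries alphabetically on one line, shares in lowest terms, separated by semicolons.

Neither parent survives and there are no descendants, so the estate passes to Albert's siblings and their issue per stirpes.
The estate is divided into 5 equal shares of 1/5 among Rose, Diana, Edmund, Tessa, Kenneth.
Rose is living and takes 1/5.
Diana is living and takes 1/5.
Edmund predeceased; the 1/5 allotted to Edmund's branch passes to Edmund's issue by representation.
The 1/5 is divided into 3 equal shares of 1/15 among Quentin, Fiona, Beatrice.
Quentin is living and takes 1/15.
Fiona predeceased; the 1/15 allotted to Fiona's branch passes to Fiona's issue by representation.
The 1/15 is divided into 4 equal shares of 1/60 among Prudence, Victor, Charles, Oliver.
Prudence is living and takes 1/60.
Victor is living and takes 1/60.
Charles is living and takes 1/60.
Oliver is living and takes 1/60.
Beatrice is living and takes 1/15.
Tessa is living and takes 1/5.
Kenneth is living and takes 1/5.

Beatrice 1/15; Charles 1/60; Diana 1/5; Kenneth 1/5; Oliver 1/60; Prudence 1/60; Quentin 1/15; Rose 1/5; Tessa 1/5; Victor 1/60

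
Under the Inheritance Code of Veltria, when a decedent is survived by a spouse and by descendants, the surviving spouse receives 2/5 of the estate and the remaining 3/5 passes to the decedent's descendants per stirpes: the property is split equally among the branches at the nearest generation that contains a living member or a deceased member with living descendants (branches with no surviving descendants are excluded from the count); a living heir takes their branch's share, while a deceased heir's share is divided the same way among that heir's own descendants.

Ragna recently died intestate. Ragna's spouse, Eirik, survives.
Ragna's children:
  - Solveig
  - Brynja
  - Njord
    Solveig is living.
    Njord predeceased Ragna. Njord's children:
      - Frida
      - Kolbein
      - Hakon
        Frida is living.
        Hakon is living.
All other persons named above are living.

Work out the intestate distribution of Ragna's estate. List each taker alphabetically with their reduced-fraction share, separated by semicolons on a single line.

Eirik, as surviving spouse, takes 2/5.
The remaining 3/5 passes to Ragna's descendants per stirpes.
The 3/5 is divided into 3 equal shares of 1/5 among Solveig, Brynja, Njord.
Solveig is living and takes 1/5.
Brynja is living and takes 1/5.
Njord predeceased; the 1/5 allotted to Njord's branch passes to Njord's issue by representation.
The 1/5 is divided into 3 equal shares of 1/15 among Frida, Kolbein, Hakon.
Frida is living and takes 1/15.
Kolbein is living and takes 1/15.
Hakon is living and takes 1/15.

Brynja 1/5; Eirik 2/5; Frida 1/15; Hakon 1/15; Kolbein 1/15; Solveig 1/5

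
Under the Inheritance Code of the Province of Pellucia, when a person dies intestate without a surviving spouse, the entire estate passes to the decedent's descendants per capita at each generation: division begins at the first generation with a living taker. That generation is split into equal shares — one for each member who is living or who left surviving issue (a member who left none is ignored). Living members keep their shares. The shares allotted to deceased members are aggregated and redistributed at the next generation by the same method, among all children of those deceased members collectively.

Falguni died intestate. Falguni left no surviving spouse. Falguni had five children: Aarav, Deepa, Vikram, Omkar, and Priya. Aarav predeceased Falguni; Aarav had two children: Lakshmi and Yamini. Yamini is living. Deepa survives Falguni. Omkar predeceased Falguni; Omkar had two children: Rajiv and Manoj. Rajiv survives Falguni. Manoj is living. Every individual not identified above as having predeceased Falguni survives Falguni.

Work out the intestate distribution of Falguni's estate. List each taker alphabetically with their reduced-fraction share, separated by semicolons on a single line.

There is no surviving spouse, so the entire estate passes to Falguni's descendants per capita at each generation.
At generation 1 (Aarav, Deepa, Vikram, Omkar, Priya) there are 5 shares of (1)/5 = 1/5 each.
Living: Deepa, Vikram, and Priya — each takes 1/5.
Deceased: Aarav and Omkar. Their combined 2/5 is pooled and carried to generation 2.
At generation 2 (Lakshmi, Yamini, Rajiv, Manoj) there are 4 shares of (2/5)/4 = 1/10 each.
Living: Lakshmi, Yamini, Rajiv, and Manoj — each takes 1/10.

Deepa 1/5; Lakshmi 1/10; Manoj 1/10; Priya 1/5; Rajiv 1/10; Vikram 1/5; Yamini 1/10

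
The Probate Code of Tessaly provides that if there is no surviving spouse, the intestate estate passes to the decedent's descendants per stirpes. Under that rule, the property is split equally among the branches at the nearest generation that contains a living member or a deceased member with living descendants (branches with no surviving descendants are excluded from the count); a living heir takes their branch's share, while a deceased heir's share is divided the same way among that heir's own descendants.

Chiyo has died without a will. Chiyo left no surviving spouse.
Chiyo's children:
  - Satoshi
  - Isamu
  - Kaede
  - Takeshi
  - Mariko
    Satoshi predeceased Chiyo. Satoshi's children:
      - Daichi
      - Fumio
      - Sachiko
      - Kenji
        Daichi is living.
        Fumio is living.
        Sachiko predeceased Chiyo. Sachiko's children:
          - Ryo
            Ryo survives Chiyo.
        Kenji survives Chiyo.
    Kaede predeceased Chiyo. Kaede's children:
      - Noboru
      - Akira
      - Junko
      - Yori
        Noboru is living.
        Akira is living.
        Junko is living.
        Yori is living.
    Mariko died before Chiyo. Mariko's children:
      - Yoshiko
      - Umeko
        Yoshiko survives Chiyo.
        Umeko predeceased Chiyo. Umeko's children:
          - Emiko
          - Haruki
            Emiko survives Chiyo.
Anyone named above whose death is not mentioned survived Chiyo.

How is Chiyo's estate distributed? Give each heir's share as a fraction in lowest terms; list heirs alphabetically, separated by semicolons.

There is no surviving spouse, so the entire estate passes to Chiyo's descendants per stirpes.
The estate is divided into 5 equal shares of 1/5 among Satoshi, Isamu, Kaede, Takeshi, Mariko.
Satoshi predeceased; the 1/5 allotted to Satoshi's branch passes to Satoshi's issue by representation.
The 1/5 is divided into 4 equal shares of 1/20 among Daichi, Fumio, Sachiko, Kenji.
Daichi is living and takes 1/20.
Fumio is living and takes 1/20.
Sachiko predeceased; the 1/20 allotted to Sachiko's branch passes to Sachiko's issue by representation.
Ryo is the sole taker at this level and receives the full 1/20.
Kenji is living and takes 1/20.
Isamu is living and takes 1/5.
Kaede predeceased; the 1/5 allotted to Kaede's branch passes to Kaede's issue by representation.
The 1/5 is divided into 4 equal shares of 1/20 among Noboru, Akira, Junko, Yori.
Noboru is living and takes 1/20.
Akira is living and takes 1/20.
Junko is living and takes 1/20.
Yori is living and takes 1/20.
Takeshi is living and takes 1/5.
Mariko predeceased; the 1/5 allotted to Mariko's branch passes to Mariko's issue by representation.
The 1/5 is divided into 2 equal shares of 1/10 among Yoshiko, Umeko.
Yoshiko is living and takes 1/10.
Umeko predeceased; the 1/10 allotted to Umeko's branch passes to Umeko's issue by representation.
The 1/10 is divided into 2 equal shares of 1/20 among Emiko, Haruki.
Emiko is living and takes 1/20.
Haruki is living and takes 1/20.

Akira 1/20; Daichi 1/20; Emiko 1/20; Fumio 1/20; Haruki 1/20; Isamu 1/5; Junko 1/20; Kenji 1/20; Noboru 1/20; Ryo 1/20; Takeshi 1/5; Yori 1/20; Yoshiko 1/10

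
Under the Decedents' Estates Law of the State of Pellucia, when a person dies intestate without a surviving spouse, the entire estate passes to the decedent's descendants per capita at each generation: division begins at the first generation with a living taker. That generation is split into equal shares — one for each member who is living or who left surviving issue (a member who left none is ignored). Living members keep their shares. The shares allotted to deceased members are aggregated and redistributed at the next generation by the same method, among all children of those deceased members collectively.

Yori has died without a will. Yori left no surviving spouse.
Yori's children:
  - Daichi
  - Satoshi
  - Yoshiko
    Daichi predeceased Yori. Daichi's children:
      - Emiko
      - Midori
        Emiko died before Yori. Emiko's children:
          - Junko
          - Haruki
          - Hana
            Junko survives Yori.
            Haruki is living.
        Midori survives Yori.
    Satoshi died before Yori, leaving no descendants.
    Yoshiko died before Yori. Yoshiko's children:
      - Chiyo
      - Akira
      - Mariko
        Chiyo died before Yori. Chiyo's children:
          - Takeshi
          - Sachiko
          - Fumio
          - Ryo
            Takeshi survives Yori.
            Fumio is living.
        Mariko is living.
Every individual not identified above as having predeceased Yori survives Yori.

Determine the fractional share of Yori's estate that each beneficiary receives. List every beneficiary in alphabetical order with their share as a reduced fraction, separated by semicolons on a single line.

Akira 1/5; Fumio 2/35; Hana 2/35; Haruki 2/35; Junko 2/35; Mariko 1/5; Midori 1/5; Ryo 2/35; Sachiko 2/35; Takeshi 2/35

There is no surviving spouse, so the entire estate passes to Yori's descendants per capita at each generation.
No one at generation 1 (Daichi, Yoshiko) is living; moving to the next generation.
At generation 2 (Emiko, Midori, Chiyo, Akira, Mariko) there are 5 shares of (1)/5 = 1/5 each.
Living: Midori, Akira, and Mariko — each takes 1/5.
Deceased: Emiko and Chiyo. Their combined 2/5 is pooled and carried to generation 3.
At generation 3 (Junko, Haruki, Hana, Takeshi, Sachiko, Fumio, Ryo) there are 7 shares of (2/5)/7 = 2/35 each.
Living: Junko, Haruki, Hana, Takeshi, Sachiko, Fumio, and Ryo — each takes 2/35.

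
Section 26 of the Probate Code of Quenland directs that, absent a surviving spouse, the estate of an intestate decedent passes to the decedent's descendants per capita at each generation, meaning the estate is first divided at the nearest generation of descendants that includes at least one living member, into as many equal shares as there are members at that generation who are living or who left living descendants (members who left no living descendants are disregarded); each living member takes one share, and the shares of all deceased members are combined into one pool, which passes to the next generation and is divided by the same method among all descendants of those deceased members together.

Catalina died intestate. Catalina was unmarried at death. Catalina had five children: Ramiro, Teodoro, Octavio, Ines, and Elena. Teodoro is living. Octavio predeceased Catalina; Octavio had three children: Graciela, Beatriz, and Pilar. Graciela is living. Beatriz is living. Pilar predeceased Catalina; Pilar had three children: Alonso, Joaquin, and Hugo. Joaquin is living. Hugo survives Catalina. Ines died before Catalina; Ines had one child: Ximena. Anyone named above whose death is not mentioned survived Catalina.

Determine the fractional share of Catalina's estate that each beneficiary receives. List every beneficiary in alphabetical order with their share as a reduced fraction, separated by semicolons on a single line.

Alonso 1/30; Beatriz 1/10; Elena 1/5; Graciela 1/10; Hugo 1/30; Joaquin 1/30; Ramiro 1/5; Teodoro 1/5; Ximena 1/10

There is no surviving spouse, so the entire estate passes to Catalina's descendants per capita at each generation.
At generation 1 (Ramiro, Teodoro, Octavio, Ines, Elena) there are 5 shares of (1)/5 = 1/5 each.
Living: Ramiro, Teodoro, and Elena — each takes 1/5.
Deceased: Octavio and Ines. Their combined 2/5 is pooled and carried to generation 2.
At generation 2 (Graciela, Beatriz, Pilar, Ximena) there are 4 shares of (2/5)/4 = 1/10 each.
Living: Graciela, Beatriz, and Ximena — each takes 1/10.
Deceased: Pilar. That 1/10 share is carried to generation 3.
At generation 3 (Alonso, Joaquin, Hugo) there are 3 shares of (1/10)/3 = 1/30 each.
Living: Alonso, Joaquin, and Hugo — each takes 1/30.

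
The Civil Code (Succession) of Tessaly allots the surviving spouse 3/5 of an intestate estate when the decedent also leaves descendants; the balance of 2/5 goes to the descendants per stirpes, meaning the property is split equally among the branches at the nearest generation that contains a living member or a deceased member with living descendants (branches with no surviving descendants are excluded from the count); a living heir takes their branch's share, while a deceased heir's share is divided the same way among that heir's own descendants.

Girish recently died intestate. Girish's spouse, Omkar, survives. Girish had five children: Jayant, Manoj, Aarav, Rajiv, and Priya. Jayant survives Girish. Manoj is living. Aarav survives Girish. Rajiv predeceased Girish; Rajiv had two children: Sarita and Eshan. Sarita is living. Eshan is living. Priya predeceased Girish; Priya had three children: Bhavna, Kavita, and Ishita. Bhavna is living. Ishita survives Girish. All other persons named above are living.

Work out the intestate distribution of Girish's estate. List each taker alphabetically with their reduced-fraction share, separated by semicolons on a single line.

Aarav 2/25; Bhavna 2/75; Eshan 1/25; Ishita 2/75; Jayant 2/25; Kavita 2/75; Manoj 2/25; Omkar 3/5; Sarita 1/25

Omkar, as surviving spouse, takes 3/5.
The remaining 2/5 passes to Girish's descendants per stirpes.
The 2/5 is divided into 5 equal shares of 2/25 among Jayant, Manoj, Aarav, Rajiv, Priya.
Jayant is living and takes 2/25.
Manoj is living and takes 2/25.
Aarav is living and takes 2/25.
Rajiv predeceased; the 2/25 allotted to Rajiv's branch passes to Rajiv's issue by representation.
The 2/25 is divided into 2 equal shares of 1/25 among Sarita, Eshan.
Sarita is living and takes 1/25.
Eshan is living and takes 1/25.
Priya predeceased; the 2/25 allotted to Priya's branch passes to Priya's issue by representation.
The 2/25 is divided into 3 equal shares of 2/75 among Bhavna, Kavita, Ishita.
Bhavna is living and takes 2/75.
Kavita is living and takes 2/75.
Ishita is living and takes 2/75.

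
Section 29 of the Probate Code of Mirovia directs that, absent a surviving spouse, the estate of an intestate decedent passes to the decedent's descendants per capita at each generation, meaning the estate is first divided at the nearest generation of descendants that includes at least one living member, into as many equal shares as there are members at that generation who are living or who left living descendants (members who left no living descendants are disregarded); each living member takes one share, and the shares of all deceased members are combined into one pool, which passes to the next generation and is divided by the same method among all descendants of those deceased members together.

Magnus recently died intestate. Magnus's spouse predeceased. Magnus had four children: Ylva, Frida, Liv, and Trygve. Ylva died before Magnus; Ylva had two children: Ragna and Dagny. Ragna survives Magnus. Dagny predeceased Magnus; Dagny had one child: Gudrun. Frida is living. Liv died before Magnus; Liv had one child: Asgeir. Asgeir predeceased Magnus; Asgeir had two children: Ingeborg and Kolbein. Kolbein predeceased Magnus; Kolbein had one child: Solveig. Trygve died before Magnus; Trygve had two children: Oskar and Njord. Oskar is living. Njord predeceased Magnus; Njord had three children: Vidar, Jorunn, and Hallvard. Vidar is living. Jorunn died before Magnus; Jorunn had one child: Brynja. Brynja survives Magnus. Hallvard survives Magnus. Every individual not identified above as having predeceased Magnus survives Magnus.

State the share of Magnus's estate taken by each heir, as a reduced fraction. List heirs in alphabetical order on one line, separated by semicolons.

There is no surviving spouse, so the entire estate passes to Magnus's descendants per capita at each generation.
At generation 1 (Ylva, Frida, Liv, Trygve) there are 4 shares of (1)/4 = 1/4 each.
Living: Frida — each takes 1/4.
Deceased: Ylva, Liv, and Trygve. Their combined 3/4 is pooled and carried to generation 2.
At generation 2 (Ragna, Dagny, Asgeir, Oskar, Njord) there are 5 shares of (3/4)/5 = 3/20 each.
Living: Ragna and Oskar — each takes 3/20.
Deceased: Dagny, Asgeir, and Njord. Their combined 9/20 is pooled and carried to generation 3.
At generation 3 (Gudrun, Ingeborg, Kolbein, Vidar, Jorunn, Hallvard) there are 6 shares of (9/20)/6 = 3/40 each.
Living: Gudrun, Ingeborg, Vidar, and Hallvard — each takes 3/40.
Deceased: Kolbein and Jorunn. Their combined 3/20 is pooled and carried to generation 4.
At generation 4 (Solveig, Brynja) there are 2 shares of (3/20)/2 = 3/40 each.
Living: Solveig and Brynja — each takes 3/40.

Brynja 3/40; Frida 1/4; Gudrun 3/40; Hallvard 3/40; Ingeborg 3/40; Oskar 3/20; Ragna 3/20; Solveig 3/40; Vidar 3/40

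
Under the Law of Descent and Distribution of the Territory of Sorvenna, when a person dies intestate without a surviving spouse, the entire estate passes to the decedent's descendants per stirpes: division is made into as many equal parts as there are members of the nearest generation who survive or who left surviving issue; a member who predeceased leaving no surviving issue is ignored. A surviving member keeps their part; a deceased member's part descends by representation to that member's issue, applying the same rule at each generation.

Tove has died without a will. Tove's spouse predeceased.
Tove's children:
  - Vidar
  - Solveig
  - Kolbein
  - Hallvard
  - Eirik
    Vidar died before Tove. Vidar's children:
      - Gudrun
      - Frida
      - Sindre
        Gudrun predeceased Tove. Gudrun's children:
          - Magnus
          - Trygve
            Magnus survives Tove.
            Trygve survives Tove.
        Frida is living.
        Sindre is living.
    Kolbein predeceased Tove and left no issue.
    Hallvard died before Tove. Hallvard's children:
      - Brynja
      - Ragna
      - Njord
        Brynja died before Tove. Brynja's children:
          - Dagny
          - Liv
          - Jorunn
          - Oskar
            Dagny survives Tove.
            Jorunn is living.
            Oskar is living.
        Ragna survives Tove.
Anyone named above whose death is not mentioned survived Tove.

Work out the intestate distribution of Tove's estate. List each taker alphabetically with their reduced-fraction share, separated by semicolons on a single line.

There is no surviving spouse, so the entire estate passes to Tove's descendants per stirpes.
Kolbein left no surviving issue, so that branch lapses and is disregarded.
The estate is divided into 4 equal shares of 1/4 among Vidar, Solveig, Hallvard, Eirik.
Vidar predeceased; the 1/4 allotted to Vidar's branch passes to Vidar's issue by representation.
The 1/4 is divided into 3 equal shares of 1/12 among Gudrun, Frida, Sindre.
Gudrun predeceased; the 1/12 allotted to Gudrun's branch passes to Gudrun's issue by representation.
The 1/12 is divided into 2 equal shares of 1/24 among Magnus, Trygve.
Magnus is living and takes 1/24.
Trygve is living and takes 1/24.
Frida is living and takes 1/12.
Sindre is living and takes 1/12.
Solveig is living and takes 1/4.
Hallvard predeceased; the 1/4 allotted to Hallvard's branch passes to Hallvard's issue by representation.
The 1/4 is divided into 3 equal shares of 1/12 among Brynja, Ragna, Njord.
Brynja predeceased; the 1/12 allotted to Brynja's branch passes to Brynja's issue by representation.
The 1/12 is divided into 4 equal shares of 1/48 among Dagny, Liv, Jorunn, Oskar.
Dagny is living and takes 1/48.
Liv is living and takes 1/48.
Jorunn is living and takes 1/48.
Oskar is living and takes 1/48.
Ragna is living and takes 1/12.
Njord is living and takes 1/12.
Eirik is living and takes 1/4.

Dagny 1/48; Eirik 1/4; Frida 1/12; Jorunn 1/48; Liv 1/48; Magnus 1/24; Njord 1/12; Oskar 1/48; Ragna 1/12; Sindre 1/12; Solveig 1/4; Trygve 1/24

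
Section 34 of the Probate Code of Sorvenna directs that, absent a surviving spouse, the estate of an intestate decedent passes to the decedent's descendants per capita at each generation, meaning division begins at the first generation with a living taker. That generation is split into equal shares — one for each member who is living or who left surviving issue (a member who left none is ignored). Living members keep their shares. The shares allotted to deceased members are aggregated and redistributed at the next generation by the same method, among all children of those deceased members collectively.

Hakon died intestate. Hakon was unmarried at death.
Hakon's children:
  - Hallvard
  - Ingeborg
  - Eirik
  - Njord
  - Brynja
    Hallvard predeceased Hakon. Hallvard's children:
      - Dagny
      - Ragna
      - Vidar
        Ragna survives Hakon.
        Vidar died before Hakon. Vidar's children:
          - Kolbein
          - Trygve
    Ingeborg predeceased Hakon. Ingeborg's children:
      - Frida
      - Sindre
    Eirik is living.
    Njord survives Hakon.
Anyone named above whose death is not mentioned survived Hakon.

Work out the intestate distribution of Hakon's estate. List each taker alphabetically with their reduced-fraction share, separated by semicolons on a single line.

Brynja 1/5; Dagny 2/25; Eirik 1/5; Frida 2/25; Kolbein 1/25; Njord 1/5; Ragna 2/25; Sindre 2/25; Trygve 1/25

There is no surviving spouse, so the entire estate passes to Hakon's descendants per capita at each generation.
At generation 1 (Hallvard, Ingeborg, Eirik, Njord, Brynja) there are 5 shares of (1)/5 = 1/5 each.
Living: Eirik, Njord, and Brynja — each takes 1/5.
Deceased: Hallvard and Ingeborg. Their combined 2/5 is pooled and carried to generation 2.
At generation 2 (Dagny, Ragna, Vidar, Frida, Sindre) there are 5 shares of (2/5)/5 = 2/25 each.
Living: Dagny, Ragna, Frida, and Sindre — each takes 2/25.
Deceased: Vidar. That 2/25 share is carried to generation 3.
At generation 3 (Kolbein, Trygve) there are 2 shares of (2/25)/2 = 1/25 each.
Living: Kolbein and Trygve — each takes 1/25.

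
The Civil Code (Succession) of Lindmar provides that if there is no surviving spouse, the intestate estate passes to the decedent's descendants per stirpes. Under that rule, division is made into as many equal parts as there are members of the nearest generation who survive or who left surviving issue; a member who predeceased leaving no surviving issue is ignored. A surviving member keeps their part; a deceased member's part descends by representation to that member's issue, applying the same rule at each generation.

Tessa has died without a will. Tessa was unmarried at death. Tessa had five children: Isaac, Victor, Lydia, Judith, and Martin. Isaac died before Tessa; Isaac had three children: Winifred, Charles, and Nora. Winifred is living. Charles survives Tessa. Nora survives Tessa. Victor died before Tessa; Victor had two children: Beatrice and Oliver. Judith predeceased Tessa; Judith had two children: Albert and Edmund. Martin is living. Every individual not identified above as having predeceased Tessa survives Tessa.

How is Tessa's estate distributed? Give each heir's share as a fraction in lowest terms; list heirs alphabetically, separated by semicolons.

Albert 1/10; Beatrice 1/10; Charles 1/15; Edmund 1/10; Lydia 1/5; Martin 1/5; Nora 1/15; Oliver 1/10; Winifred 1/15

There is no surviving spouse, so the entire estate passes to Tessa's descendants per stirpes.
The estate is divided into 5 equal shares of 1/5 among Isaac, Victor, Lydia, Judith, Martin.
Isaac predeceased; the 1/5 allotted to Isaac's branch passes to Isaac's issue by representation.
The 1/5 is divided into 3 equal shares of 1/15 among Winifred, Charles, Nora.
Winifred is living and takes 1/15.
Charles is living and takes 1/15.
Nora is living and takes 1/15.
Victor predeceased; the 1/5 allotted to Victor's branch passes to Victor's issue by representation.
The 1/5 is divided into 2 equal shares of 1/10 among Beatrice, Oliver.
Beatrice is living and takes 1/10.
Oliver is living and takes 1/10.
Lydia is living and takes 1/5.
Judith predeceased; the 1/5 allotted to Judith's branch passes to Judith's issue by representation.
The 1/5 is divided into 2 equal shares of 1/10 among Albert, Edmund.
Albert is living and takes 1/10.
Edmund is living and takes 1/10.
Martin is living and takes 1/5.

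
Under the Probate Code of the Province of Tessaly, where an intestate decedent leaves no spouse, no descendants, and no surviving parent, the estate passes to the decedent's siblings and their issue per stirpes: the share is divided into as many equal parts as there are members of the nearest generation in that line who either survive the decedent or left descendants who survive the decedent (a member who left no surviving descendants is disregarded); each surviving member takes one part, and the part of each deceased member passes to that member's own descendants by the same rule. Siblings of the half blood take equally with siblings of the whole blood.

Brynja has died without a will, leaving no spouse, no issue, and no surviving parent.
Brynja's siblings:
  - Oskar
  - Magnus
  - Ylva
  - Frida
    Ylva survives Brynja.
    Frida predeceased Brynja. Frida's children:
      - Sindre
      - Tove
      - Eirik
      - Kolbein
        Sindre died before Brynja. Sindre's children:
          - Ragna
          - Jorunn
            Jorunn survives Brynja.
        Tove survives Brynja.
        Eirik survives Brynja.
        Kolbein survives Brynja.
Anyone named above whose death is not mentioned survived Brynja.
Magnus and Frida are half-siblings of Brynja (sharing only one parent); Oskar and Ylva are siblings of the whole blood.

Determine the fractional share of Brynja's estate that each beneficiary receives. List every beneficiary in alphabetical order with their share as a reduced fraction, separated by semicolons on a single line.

No spouse, descendants, or parent survives, so the estate passes to Brynja's siblings per stirpes.
Half-blood and whole-blood siblings take equally under the stated rule.
The estate is divided into 4 equal shares of 1/4 among Oskar, Magnus, Ylva, Frida.
Oskar is living and takes 1/4.
Magnus is living and takes 1/4.
Ylva is living and takes 1/4.
Frida predeceased; the 1/4 allotted to Frida's branch passes to Frida's issue by representation.
The 1/4 is divided into 4 equal shares of 1/16 among Sindre, Tove, Eirik, Kolbein.
Sindre predeceased; the 1/16 allotted to Sindre's branch passes to Sindre's issue by representation.
The 1/16 is divided into 2 equal shares of 1/32 among Ragna, Jorunn.
Ragna is living and takes 1/32.
Jorunn is living and takes 1/32.
Tove is living and takes 1/16.
Eirik is living and takes 1/16.
Kolbein is living and takes 1/16.

Eirik 1/16; Jorunn 1/32; Kolbein 1/16; Magnus 1/4; Oskar 1/4; Ragna 1/32; Tove 1/16; Ylva 1/4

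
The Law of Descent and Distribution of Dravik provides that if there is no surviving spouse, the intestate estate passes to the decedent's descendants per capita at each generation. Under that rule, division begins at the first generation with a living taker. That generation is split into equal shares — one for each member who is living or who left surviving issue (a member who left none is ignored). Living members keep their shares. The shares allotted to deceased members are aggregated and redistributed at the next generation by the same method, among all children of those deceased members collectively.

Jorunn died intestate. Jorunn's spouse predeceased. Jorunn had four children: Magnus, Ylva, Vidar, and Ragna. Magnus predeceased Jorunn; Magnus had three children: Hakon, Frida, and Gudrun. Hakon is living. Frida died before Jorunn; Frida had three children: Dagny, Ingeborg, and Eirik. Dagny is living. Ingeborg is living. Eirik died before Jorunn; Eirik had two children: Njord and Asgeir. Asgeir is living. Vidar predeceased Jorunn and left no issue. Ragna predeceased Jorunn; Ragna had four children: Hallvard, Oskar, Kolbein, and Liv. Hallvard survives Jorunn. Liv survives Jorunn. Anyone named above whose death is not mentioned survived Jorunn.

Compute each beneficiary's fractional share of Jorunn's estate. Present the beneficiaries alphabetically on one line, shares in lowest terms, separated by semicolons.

Asgeir 1/63; Dagny 2/63; Gudrun 2/21; Hakon 2/21; Hallvard 2/21; Ingeborg 2/63; Kolbein 2/21; Liv 2/21; Njord 1/63; Oskar 2/21; Ylva 1/3

There is no surviving spouse, so the entire estate passes to Jorunn's descendants per capita at each generation.
At generation 1 (Magnus, Ylva, Ragna) there are 3 shares of (1)/3 = 1/3 each.
Living: Ylva — each takes 1/3.
Deceased: Magnus and Ragna. Their combined 2/3 is pooled and carried to generation 2.
At generation 2 (Hakon, Frida, Gudrun, Hallvard, Oskar, Kolbein, Liv) there are 7 shares of (2/3)/7 = 2/21 each.
Living: Hakon, Gudrun, Hallvard, Oskar, Kolbein, and Liv — each takes 2/21.
Deceased: Frida. That 2/21 share is carried to generation 3.
At generation 3 (Dagny, Ingeborg, Eirik) there are 3 shares of (2/21)/3 = 2/63 each.
Living: Dagny and Ingeborg — each takes 2/63.
Deceased: Eirik. That 2/63 share is carried to generation 4.
At generation 4 (Njord, Asgeir) there are 2 shares of (2/63)/2 = 1/63 each.
Living: Njord and Asgeir — each takes 1/63.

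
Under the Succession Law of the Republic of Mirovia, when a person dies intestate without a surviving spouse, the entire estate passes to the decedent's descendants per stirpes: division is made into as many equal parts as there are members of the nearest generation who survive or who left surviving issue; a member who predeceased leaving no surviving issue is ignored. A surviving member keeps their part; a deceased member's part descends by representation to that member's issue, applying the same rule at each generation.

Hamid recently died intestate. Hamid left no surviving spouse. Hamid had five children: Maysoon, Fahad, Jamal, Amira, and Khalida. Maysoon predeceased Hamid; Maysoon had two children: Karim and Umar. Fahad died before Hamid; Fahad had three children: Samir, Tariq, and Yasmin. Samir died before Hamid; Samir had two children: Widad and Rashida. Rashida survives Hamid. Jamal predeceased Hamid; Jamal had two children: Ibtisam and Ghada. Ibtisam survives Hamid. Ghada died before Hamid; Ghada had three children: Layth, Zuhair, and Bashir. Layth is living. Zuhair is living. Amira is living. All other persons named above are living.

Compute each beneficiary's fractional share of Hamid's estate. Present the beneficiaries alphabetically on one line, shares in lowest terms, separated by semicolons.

Amira 1/5; Bashir 1/30; Ibtisam 1/10; Karim 1/10; Khalida 1/5; Layth 1/30; Rashida 1/30; Tariq 1/15; Umar 1/10; Widad 1/30; Yasmin 1/15; Zuhair 1/30

There is no surviving spouse, so the entire estate passes to Hamid's descendants per stirpes.
The estate is divided into 5 equal shares of 1/5 among Maysoon, Fahad, Jamal, Amira, Khalida.
Maysoon predeceased; the 1/5 allotted to Maysoon's branch passes to Maysoon's issue by representation.
The 1/5 is divided into 2 equal shares of 1/10 among Karim, Umar.
Karim is living and takes 1/10.
Umar is living and takes 1/10.
Fahad predeceased; the 1/5 allotted to Fahad's branch passes to Fahad's issue by representation.
The 1/5 is divided into 3 equal shares of 1/15 among Samir, Tariq, Yasmin.
Samir predeceased; the 1/15 allotted to Samir's branch passes to Samir's issue by representation.
The 1/15 is divided into 2 equal shares of 1/30 among Widad, Rashida.
Widad is living and takes 1/30.
Rashida is living and takes 1/30.
Tariq is living and takes 1/15.
Yasmin is living and takes 1/15.
Jamal predeceased; the 1/5 allotted to Jamal's branch passes to Jamal's issue by representation.
The 1/5 is divided into 2 equal shares of 1/10 among Ibtisam, Ghada.
Ibtisam is living and takes 1/10.
Ghada predeceased; the 1/10 allotted to Ghada's branch passes to Ghada's issue by representation.
The 1/10 is divided into 3 equal shares of 1/30 among Layth, Zuhair, Bashir.
Layth is living and takes 1/30.
Zuhair is living and takes 1/30.
Bashir is living and takes 1/30.
Amira is living and takes 1/5.
Khalida is living and takes 1/5.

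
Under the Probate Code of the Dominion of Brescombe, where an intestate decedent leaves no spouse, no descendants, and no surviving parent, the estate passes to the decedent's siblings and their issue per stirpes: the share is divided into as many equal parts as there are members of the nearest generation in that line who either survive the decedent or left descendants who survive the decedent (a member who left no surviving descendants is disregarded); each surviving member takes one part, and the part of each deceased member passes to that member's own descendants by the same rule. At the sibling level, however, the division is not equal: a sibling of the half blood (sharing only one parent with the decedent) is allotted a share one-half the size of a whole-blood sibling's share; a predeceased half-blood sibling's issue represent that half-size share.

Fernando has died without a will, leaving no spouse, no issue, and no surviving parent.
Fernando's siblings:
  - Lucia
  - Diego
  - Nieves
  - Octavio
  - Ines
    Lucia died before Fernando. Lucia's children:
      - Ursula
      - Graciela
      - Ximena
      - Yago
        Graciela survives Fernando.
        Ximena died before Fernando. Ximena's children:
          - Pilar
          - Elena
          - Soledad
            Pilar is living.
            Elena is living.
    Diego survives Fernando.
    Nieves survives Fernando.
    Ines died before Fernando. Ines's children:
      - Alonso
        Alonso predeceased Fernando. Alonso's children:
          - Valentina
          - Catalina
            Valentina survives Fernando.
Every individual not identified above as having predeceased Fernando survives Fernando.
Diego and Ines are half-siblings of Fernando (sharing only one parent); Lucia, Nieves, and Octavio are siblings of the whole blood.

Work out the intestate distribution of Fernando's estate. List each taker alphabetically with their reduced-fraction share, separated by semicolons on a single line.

No spouse, descendants, or parent survives, so the estate passes to Fernando's siblings per stirpes.
Half-blood siblings count for one-half the weight of whole-blood siblings at the initial division.
Dividing 1 in proportion to weights (total weight 4): Lucia (weight 1) → 1/4; Diego (weight 1/2) → 1/8; Nieves (weight 1) → 1/4; Octavio (weight 1) → 1/4; Ines (weight 1/2) → 1/8.
Lucia predeceased; the 1/4 allotted to Lucia's branch passes to Lucia's issue by representation.
The 1/4 is divided into 4 equal shares of 1/16 among Ursula, Graciela, Ximena, Yago.
Ursula is living and takes 1/16.
Graciela is living and takes 1/16.
Ximena predeceased; the 1/16 allotted to Ximena's branch passes to Ximena's issue by representation.
The 1/16 is divided into 3 equal shares of 1/48 among Pilar, Elena, Soledad.
Pilar is living and takes 1/48.
Elena is living and takes 1/48.
Soledad is living and takes 1/48.
Yago is living and takes 1/16.
Diego is living and takes 1/8.
Nieves is living and takes 1/4.
Octavio is living and takes 1/4.
Ines predeceased; the 1/8 allotted to Ines's branch passes to Ines's issue by representation.
Alonso's line is the sole branch at this level, so the full 1/8 passes to Alonso's issue by representation.
The 1/8 is divided into 2 equal shares of 1/16 among Valentina, Catalina.
Valentina is living and takes 1/16.
Catalina is living and takes 1/16.

Catalina 1/16; Diego 1/8; Elena 1/48; Graciela 1/16; Nieves 1/4; Octavio 1/4; Pilar 1/48; Soledad 1/48; Ursula 1/16; Valentina 1/16; Yago 1/16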